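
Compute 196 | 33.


0b11000100 | 0b100001 = 0b11100101 = 229

229


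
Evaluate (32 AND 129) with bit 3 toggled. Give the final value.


Step 1: 32 & 129 = 0
Step 2: 0 ^ (1 << 3) = 0 ^ 8 = 8

8


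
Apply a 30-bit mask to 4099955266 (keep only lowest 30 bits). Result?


4099955266 & 1073741823 = 878729794

878729794


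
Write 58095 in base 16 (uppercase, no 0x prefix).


58095 = E2EF hex

E2EF


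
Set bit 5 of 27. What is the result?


27 | (1 << 5) = 27 | 32 = 59

59


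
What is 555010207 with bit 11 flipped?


555010207 ^ (1 << 11) = 555010207 ^ 2048 = 555008159

555008159


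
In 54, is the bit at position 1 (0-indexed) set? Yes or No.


0b110110, bit 1 = 1. Yes

Yes


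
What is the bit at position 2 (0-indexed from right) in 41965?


0b1010001111101101, position 2 = 1

1


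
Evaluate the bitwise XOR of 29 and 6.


0b11101 ^ 0b110 = 0b11011 = 27

27


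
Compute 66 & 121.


0b1000010 & 0b1111001 = 0b1000000 = 64

64


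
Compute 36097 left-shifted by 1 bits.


0b1000110100000001 << 1 = 0b10001101000000010 = 72194

72194


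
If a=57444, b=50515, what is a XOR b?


57444 ^ 50515 = 9527

9527


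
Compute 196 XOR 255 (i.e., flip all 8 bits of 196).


196 ^ 255 = 59

59


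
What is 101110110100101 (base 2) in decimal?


101110110100101 in decimal = 23973

23973


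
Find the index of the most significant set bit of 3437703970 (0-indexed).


0b11001100111001110011001100100010. Highest set bit at position 31

31


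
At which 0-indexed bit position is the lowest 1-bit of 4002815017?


0b11101110100101100001110000101001. Lowest set bit at position 0

0


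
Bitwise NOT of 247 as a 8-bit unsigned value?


~0b11110111 = 0b1000 = 8 (8-bit unsigned)

8


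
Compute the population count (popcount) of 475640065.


0b11100010110011011000100000001 has 12 set bits

12


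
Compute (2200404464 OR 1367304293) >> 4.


Step 1: 2200404464 | 1367304293 = 3548375541
Step 2: 3548375541 >> 4 = 221773471

221773471


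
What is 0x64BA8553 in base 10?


64BA8553 hex = 1689945427 decimal

1689945427


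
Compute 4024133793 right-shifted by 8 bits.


0b11101111110110110110100010100001 >> 8 = 0b111011111101101101101000 = 15719272

15719272


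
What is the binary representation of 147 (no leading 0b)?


147 = 10010011 in binary

10010011


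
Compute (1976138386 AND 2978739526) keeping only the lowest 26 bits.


Step 1: 1976138386 & 2978739526 = 831090690
Step 2: 831090690 & 67108863 = 25784322

25784322


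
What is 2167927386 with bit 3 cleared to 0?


2167927386 & ~(1 << 3) = 2167927378

2167927378


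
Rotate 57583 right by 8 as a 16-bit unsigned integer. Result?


Rotate 0b1110000011101111 right by 8 (16-bit) = 0b1110111111100000 = 61408

61408


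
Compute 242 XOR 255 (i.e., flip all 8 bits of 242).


242 ^ 255 = 13

13


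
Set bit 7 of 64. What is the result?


64 | (1 << 7) = 64 | 128 = 192

192


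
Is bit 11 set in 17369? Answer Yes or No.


0b100001111011001, bit 11 = 0. No

No


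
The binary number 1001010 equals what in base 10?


1001010 in decimal = 74

74


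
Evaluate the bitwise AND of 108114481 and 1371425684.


0b110011100011011001000110001 & 0b1010001101111100100101110010100 = 0b1100000000001000010000 = 3146256

3146256


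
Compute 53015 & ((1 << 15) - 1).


53015 & 32767 = 20247

20247


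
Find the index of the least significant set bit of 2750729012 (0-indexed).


0b10100011111101001100101100110100. Lowest set bit at position 2

2


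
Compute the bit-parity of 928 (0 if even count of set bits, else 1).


0b1110100000 has 4 ones => parity 0

0


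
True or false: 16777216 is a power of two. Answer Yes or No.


0b1000000000000000000000000. Only one bit set => Yes

Yes


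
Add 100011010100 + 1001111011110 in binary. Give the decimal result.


100011010100 + 1001111011110 = 1110010110010 = 7346

7346


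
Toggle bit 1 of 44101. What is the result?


44101 ^ (1 << 1) = 44101 ^ 2 = 44103

44103


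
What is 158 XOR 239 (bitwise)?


0b10011110 ^ 0b11101111 = 0b1110001 = 113

113


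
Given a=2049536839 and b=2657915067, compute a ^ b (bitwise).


2049536839 ^ 2657915067 = 3829785596

3829785596


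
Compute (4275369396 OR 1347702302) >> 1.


Step 1: 4275369396 | 1347702302 = 4275371966
Step 2: 4275371966 >> 1 = 2137685983

2137685983


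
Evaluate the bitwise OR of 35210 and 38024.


0b1000100110001010 | 0b1001010010001000 = 0b1001110110001010 = 40330

40330


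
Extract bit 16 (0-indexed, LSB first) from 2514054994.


0b10010101110110010110111101010010, position 16 = 1

1


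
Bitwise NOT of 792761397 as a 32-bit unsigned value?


~0b101111010000001001010000110101 = 0b11010000101111110110101111001010 = 3502205898 (32-bit unsigned)

3502205898


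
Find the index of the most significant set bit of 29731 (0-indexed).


0b111010000100011. Highest set bit at position 14

14


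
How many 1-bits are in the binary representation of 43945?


0b1010101110101001 has 9 set bits

9


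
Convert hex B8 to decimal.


B8 hex = 184 decimal

184


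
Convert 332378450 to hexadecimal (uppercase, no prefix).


332378450 = 13CFB152 hex

13CFB152


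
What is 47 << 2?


0b101111 << 2 = 0b10111100 = 188

188


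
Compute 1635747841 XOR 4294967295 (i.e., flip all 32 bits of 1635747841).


1635747841 ^ 4294967295 = 2659219454

2659219454


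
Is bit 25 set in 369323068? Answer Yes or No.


0b10110000000110110110000111100, bit 25 = 1. Yes

Yes


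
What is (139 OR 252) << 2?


Step 1: 139 | 252 = 255
Step 2: 255 << 2 = 1020

1020


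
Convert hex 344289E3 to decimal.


344289E3 hex = 876775907 decimal

876775907


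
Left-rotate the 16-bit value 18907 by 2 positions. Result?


Rotate 0b100100111011011 left by 2 (16-bit) = 0b10011101101101 = 10093

10093


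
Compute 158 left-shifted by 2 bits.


0b10011110 << 2 = 0b1001111000 = 632

632


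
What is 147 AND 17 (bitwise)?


0b10010011 & 0b10001 = 0b10001 = 17

17


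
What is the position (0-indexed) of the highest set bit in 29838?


0b111010010001110. Highest set bit at position 14

14


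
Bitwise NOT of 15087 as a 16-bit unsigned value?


~0b11101011101111 = 0b1100010100010000 = 50448 (16-bit unsigned)

50448


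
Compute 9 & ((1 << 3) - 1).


9 & 7 = 1

1


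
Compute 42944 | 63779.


0b1010011111000000 | 0b1111100100100011 = 0b1111111111100011 = 65507

65507


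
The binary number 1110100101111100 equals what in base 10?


1110100101111100 in decimal = 59772

59772


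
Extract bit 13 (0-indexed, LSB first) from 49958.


0b1100001100100110, position 13 = 0

0


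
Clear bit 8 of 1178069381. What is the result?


1178069381 & ~(1 << 8) = 1178069125

1178069125


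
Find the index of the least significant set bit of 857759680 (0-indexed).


0b110011001000000101111111000000. Lowest set bit at position 6

6


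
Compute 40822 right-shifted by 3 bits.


0b1001111101110110 >> 3 = 0b1001111101110 = 5102

5102


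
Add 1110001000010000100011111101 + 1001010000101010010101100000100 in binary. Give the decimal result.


1110001000010000100011111101 + 1001010000101010010101100000100 = 1011000001101100011010000000001 = 1479947265

1479947265


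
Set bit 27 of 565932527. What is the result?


565932527 | (1 << 27) = 565932527 | 134217728 = 700150255

700150255


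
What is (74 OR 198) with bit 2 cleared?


Step 1: 74 | 198 = 206
Step 2: 206 & ~(1 << 2) = 202

202


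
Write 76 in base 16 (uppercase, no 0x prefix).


76 = 4C hex

4C


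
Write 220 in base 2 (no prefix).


220 = 11011100 in binary

11011100


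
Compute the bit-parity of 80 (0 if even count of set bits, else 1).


0b1010000 has 2 ones => parity 0

0


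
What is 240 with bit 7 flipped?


240 ^ (1 << 7) = 240 ^ 128 = 112

112


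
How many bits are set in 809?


0b1100101001 has 5 set bits

5


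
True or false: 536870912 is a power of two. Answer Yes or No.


0b100000000000000000000000000000. Only one bit set => Yes

Yes


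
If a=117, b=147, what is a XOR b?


117 ^ 147 = 230

230


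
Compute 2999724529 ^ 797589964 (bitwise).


0b10110010110011000010100111110001 ^ 0b101111100010100100000111001100 = 0b10011101010001100110100000111101 = 2638637117

2638637117


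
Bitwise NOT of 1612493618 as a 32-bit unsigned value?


~0b1100000000111001011001100110010 = 0b10011111111000110100110011001101 = 2682473677 (32-bit unsigned)

2682473677


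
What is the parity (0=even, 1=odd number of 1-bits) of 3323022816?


0b11000110000100010100110111100000 has 13 ones => parity 1

1


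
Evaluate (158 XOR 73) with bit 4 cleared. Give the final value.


Step 1: 158 ^ 73 = 215
Step 2: 215 & ~(1 << 4) = 199

199


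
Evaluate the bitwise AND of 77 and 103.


0b1001101 & 0b1100111 = 0b1000101 = 69

69


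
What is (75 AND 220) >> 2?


Step 1: 75 & 220 = 72
Step 2: 72 >> 2 = 18

18


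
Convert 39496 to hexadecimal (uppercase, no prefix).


39496 = 9A48 hex

9A48


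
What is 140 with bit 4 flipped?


140 ^ (1 << 4) = 140 ^ 16 = 156

156


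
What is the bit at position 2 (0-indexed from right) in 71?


0b1000111, position 2 = 1

1


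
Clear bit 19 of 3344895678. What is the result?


3344895678 & ~(1 << 19) = 3344371390

3344371390


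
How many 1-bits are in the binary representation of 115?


0b1110011 has 5 set bits

5


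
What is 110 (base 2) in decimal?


110 in decimal = 6

6


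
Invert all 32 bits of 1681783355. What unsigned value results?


1681783355 ^ 4294967295 = 2613183940

2613183940


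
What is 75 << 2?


0b1001011 << 2 = 0b100101100 = 300

300


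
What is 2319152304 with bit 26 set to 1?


2319152304 | (1 << 26) = 2319152304 | 67108864 = 2386261168

2386261168


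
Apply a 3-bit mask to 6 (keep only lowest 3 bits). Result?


6 & 7 = 6

6


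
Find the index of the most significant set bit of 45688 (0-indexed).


0b1011001001111000. Highest set bit at position 15

15


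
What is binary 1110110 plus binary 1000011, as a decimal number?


1110110 + 1000011 = 10111001 = 185

185


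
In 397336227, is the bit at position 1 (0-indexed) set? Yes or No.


0b10111101011101101111010100011, bit 1 = 1. Yes

Yes


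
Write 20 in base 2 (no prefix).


20 = 10100 in binary

10100


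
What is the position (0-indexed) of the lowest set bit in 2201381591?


0b10000011001101100110101011010111. Lowest set bit at position 0

0


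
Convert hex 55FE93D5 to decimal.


55FE93D5 hex = 1442747349 decimal

1442747349


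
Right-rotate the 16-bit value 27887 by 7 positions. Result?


Rotate 0b110110011101111 right by 7 (16-bit) = 0b1101111011011001 = 57049

57049


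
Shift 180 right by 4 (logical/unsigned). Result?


0b10110100 >> 4 = 0b1011 = 11

11


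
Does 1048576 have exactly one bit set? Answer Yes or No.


0b100000000000000000000. Only one bit set => Yes

Yes


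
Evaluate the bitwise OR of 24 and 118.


0b11000 | 0b1110110 = 0b1111110 = 126

126


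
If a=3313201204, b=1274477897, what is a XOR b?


3313201204 ^ 1274477897 = 2391641469

2391641469


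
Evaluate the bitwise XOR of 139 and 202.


0b10001011 ^ 0b11001010 = 0b1000001 = 65

65


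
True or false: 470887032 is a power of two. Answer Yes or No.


0b11100000100010010101001111000. Multiple bits set => No

No


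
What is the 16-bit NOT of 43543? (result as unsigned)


~0b1010101000010111 = 0b101010111101000 = 21992 (16-bit unsigned)

21992


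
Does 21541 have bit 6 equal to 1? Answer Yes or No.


0b101010000100101, bit 6 = 0. No

No


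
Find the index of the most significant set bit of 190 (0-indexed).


0b10111110. Highest set bit at position 7

7


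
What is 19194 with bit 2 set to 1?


19194 | (1 << 2) = 19194 | 4 = 19198

19198


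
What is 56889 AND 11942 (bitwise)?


0b1101111000111001 & 0b10111010100110 = 0b111000100000 = 3616

3616


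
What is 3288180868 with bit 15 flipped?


3288180868 ^ (1 << 15) = 3288180868 ^ 32768 = 3288148100

3288148100


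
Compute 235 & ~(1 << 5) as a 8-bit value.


235 & ~(1 << 5) = 203

203


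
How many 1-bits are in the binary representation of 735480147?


0b101011110101101000100101010011 has 16 set bits

16


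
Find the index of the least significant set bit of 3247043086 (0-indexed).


0b11000001100010011111001000001110. Lowest set bit at position 1

1


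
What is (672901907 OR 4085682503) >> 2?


Step 1: 672901907 | 4085682503 = 4221549399
Step 2: 4221549399 >> 2 = 1055387349

1055387349


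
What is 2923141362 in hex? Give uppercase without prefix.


2923141362 = AE3B98F2 hex

AE3B98F2


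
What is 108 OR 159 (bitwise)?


0b1101100 | 0b10011111 = 0b11111111 = 255

255


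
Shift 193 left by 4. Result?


0b11000001 << 4 = 0b110000010000 = 3088

3088


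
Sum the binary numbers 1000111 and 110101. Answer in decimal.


1000111 + 110101 = 1111100 = 124

124


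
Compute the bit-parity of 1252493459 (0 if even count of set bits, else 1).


0b1001010101001111000100010010011 has 14 ones => parity 0

0


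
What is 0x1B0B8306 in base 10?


1B0B8306 hex = 453739270 decimal

453739270


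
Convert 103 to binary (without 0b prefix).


103 = 1100111 in binary

1100111


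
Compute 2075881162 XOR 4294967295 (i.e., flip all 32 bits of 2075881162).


2075881162 ^ 4294967295 = 2219086133

2219086133


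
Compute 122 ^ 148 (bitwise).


0b1111010 ^ 0b10010100 = 0b11101110 = 238

238


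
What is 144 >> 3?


0b10010000 >> 3 = 0b10010 = 18

18


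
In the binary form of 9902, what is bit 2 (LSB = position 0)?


0b10011010101110, position 2 = 1

1


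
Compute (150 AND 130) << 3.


Step 1: 150 & 130 = 130
Step 2: 130 << 3 = 1040

1040


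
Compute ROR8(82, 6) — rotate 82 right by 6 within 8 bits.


Rotate 0b1010010 right by 6 (8-bit) = 0b1001001 = 73

73


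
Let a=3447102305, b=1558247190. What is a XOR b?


3447102305 ^ 1558247190 = 2442554487

2442554487


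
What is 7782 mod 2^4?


7782 & 15 = 6

6


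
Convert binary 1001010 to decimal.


1001010 in decimal = 74

74


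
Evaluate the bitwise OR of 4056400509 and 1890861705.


0b11110001110001111100001001111101 | 0b1110000101101000100001010001001 = 0b11110001111101111100001011111101 = 4059546365

4059546365


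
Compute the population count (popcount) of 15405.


0b11110000101101 has 8 set bits

8


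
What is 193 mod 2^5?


193 & 31 = 1

1


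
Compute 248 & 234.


0b11111000 & 0b11101010 = 0b11101000 = 232

232


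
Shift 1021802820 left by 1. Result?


0b111100111001110111100101000100 << 1 = 0b1111001110011101111001010001000 = 2043605640

2043605640


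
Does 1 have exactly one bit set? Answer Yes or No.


0b1. Only one bit set => Yes

Yes


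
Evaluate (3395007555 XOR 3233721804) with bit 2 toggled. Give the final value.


Step 1: 3395007555 ^ 3233721804 = 182786447
Step 2: 182786447 ^ (1 << 2) = 182786447 ^ 4 = 182786443

182786443


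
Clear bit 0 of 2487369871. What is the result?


2487369871 & ~(1 << 0) = 2487369870

2487369870


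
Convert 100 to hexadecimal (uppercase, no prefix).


100 = 64 hex

64


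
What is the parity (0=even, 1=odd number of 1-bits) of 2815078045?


0b10100111110010101010111010011101 has 19 ones => parity 1

1


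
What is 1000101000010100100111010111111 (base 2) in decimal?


1000101000010100100111010111111 in decimal = 1158303423

1158303423


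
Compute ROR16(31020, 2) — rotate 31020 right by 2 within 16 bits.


Rotate 0b111100100101100 right by 2 (16-bit) = 0b1111001001011 = 7755

7755


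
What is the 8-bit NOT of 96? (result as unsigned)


~0b1100000 = 0b10011111 = 159 (8-bit unsigned)

159


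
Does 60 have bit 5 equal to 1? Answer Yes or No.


0b111100, bit 5 = 1. Yes

Yes


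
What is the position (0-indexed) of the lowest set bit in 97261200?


0b101110011000001011010010000. Lowest set bit at position 4

4


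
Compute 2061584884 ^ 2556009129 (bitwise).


0b1111010111000010100100111110100 ^ 0b10011000010110011001101010101001 = 0b11100010101110001101001101011101 = 3803763549

3803763549


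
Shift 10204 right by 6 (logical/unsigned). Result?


0b10011111011100 >> 6 = 0b10011111 = 159

159


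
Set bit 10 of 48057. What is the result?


48057 | (1 << 10) = 48057 | 1024 = 49081

49081


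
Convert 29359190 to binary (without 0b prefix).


29359190 = 1101111111111110001010110 in binary

1101111111111110001010110


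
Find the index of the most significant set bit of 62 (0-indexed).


0b111110. Highest set bit at position 5

5


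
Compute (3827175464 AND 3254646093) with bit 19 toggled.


Step 1: 3827175464 & 3254646093 = 3223064584
Step 2: 3223064584 ^ (1 << 19) = 3223064584 ^ 524288 = 3222540296

3222540296


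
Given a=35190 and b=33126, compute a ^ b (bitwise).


35190 ^ 33126 = 2064

2064


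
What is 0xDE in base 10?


DE hex = 222 decimal

222


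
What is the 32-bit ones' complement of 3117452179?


3117452179 ^ 4294967295 = 1177515116

1177515116


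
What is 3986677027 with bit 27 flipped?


3986677027 ^ (1 << 27) = 3986677027 ^ 134217728 = 3852459299

3852459299


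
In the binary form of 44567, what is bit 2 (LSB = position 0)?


0b1010111000010111, position 2 = 1

1


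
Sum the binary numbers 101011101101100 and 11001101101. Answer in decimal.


101011101101100 + 11001101101 = 101110111011001 = 24025

24025


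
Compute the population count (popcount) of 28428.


0b110111100001100 has 8 set bits

8


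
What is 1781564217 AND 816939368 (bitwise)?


0b1101010001100001000001100111001 & 0b110000101100011000000101101000 = 0b100000001100001000000100101000 = 540049704

540049704


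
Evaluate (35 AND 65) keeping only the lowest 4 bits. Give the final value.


Step 1: 35 & 65 = 1
Step 2: 1 & 15 = 1

1


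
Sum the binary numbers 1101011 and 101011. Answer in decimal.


1101011 + 101011 = 10010110 = 150

150


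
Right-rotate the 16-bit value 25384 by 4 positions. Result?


Rotate 0b110001100101000 right by 4 (16-bit) = 0b1000011000110010 = 34354

34354


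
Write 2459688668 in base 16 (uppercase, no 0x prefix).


2459688668 = 929BDEDC hex

929BDEDC


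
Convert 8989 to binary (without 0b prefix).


8989 = 10001100011101 in binary

10001100011101


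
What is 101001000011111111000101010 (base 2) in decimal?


101001000011111111000101010 in decimal = 86113834

86113834


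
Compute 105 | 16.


0b1101001 | 0b10000 = 0b1111001 = 121

121


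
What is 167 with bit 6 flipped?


167 ^ (1 << 6) = 167 ^ 64 = 231

231


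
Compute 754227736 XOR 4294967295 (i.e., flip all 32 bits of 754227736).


754227736 ^ 4294967295 = 3540739559

3540739559


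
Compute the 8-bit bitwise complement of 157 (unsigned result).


~0b10011101 = 0b1100010 = 98 (8-bit unsigned)

98


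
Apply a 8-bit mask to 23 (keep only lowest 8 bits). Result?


23 & 255 = 23

23


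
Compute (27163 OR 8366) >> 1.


Step 1: 27163 | 8366 = 27327
Step 2: 27327 >> 1 = 13663

13663


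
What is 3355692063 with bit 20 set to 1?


3355692063 | (1 << 20) = 3355692063 | 1048576 = 3356740639

3356740639


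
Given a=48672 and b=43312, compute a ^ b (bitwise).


48672 ^ 43312 = 5904

5904


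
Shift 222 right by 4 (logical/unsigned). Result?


0b11011110 >> 4 = 0b1101 = 13

13


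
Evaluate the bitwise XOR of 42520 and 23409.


0b1010011000011000 ^ 0b101101101110001 = 0b1111110101101001 = 64873

64873


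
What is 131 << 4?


0b10000011 << 4 = 0b100000110000 = 2096

2096


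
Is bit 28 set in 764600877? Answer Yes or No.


0b101101100100101110001000101101, bit 28 = 0. No

No


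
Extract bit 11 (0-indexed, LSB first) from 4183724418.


0b11111001010111101001000110000010, position 11 = 0

0


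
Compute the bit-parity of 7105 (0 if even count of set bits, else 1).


0b1101111000001 has 7 ones => parity 1

1


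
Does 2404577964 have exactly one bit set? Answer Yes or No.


0b10001111010100101111001010101100. Multiple bits set => No

No


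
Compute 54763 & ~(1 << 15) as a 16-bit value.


54763 & ~(1 << 15) = 21995

21995


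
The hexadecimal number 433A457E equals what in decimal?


433A457E hex = 1127892350 decimal

1127892350


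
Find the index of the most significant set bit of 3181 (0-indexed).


0b110001101101. Highest set bit at position 11

11


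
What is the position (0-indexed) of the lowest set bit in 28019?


0b110110101110011. Lowest set bit at position 0

0


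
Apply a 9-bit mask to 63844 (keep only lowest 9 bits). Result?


63844 & 511 = 356

356


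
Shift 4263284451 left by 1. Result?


0b11111110000111001000111011100011 << 1 = 0b111111100001110010001110111000110 = 8526568902

8526568902


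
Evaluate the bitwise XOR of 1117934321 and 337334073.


0b1000010101000100101001011110001 ^ 0b10100000110110100111100111001 = 0b1010110101110010001110111001000 = 1454972360

1454972360


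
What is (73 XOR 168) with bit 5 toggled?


Step 1: 73 ^ 168 = 225
Step 2: 225 ^ (1 << 5) = 225 ^ 32 = 193

193


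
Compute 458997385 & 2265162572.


0b11011010110111011111010001001 & 0b10000111000000111010001101001100 = 0b11000000111010001000001000 = 50569736

50569736


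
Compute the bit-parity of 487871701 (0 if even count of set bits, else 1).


0b11101000101000101010011010101 has 14 ones => parity 0

0


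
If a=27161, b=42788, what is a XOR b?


27161 ^ 42788 = 52541

52541


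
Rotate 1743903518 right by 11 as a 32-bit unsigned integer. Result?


Rotate 0b1100111111100011101101100011110 right by 11 (32-bit) = 0b1100011110011001111111000111011 = 1674378811

1674378811


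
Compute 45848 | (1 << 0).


45848 | (1 << 0) = 45848 | 1 = 45849

45849


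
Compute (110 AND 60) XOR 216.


Step 1: 110 & 60 = 44
Step 2: 44 ^ 216 = 244

244


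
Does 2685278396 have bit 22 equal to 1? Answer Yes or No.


0b10100000000011100001100010111100, bit 22 = 0. No

No


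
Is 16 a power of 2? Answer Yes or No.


0b10000. Only one bit set => Yes

Yes


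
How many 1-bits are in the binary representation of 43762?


0b1010101011110010 has 9 set bits

9


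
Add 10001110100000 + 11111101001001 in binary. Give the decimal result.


10001110100000 + 11111101001001 = 110001011101001 = 25321

25321


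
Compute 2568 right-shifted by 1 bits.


0b101000001000 >> 1 = 0b10100000100 = 1284

1284


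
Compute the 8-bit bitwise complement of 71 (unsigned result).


~0b1000111 = 0b10111000 = 184 (8-bit unsigned)

184


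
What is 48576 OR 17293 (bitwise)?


0b1011110111000000 | 0b100001110001101 = 0b1111111111001101 = 65485

65485


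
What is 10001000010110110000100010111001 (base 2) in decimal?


10001000010110110000100010111001 in decimal = 2287667385

2287667385


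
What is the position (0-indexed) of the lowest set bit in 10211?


0b10011111100011. Lowest set bit at position 0

0


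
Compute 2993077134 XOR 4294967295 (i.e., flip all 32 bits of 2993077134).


2993077134 ^ 4294967295 = 1301890161

1301890161


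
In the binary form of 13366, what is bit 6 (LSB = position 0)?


0b11010000110110, position 6 = 0

0


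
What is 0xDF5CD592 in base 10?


DF5CD592 hex = 3747403154 decimal

3747403154


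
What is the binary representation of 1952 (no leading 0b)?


1952 = 11110100000 in binary

11110100000


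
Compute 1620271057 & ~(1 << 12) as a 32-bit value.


1620271057 & ~(1 << 12) = 1620266961

1620266961


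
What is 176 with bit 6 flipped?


176 ^ (1 << 6) = 176 ^ 64 = 240

240


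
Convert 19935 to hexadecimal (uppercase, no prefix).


19935 = 4DDF hex

4DDF


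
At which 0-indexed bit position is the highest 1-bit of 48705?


0b1011111001000001. Highest set bit at position 15

15


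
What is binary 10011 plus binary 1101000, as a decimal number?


10011 + 1101000 = 1111011 = 123

123


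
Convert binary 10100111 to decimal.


10100111 in decimal = 167

167


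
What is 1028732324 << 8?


0b111101010100010011010110100100 << 8 = 0b11110101010001001101011010010000000000 = 263355474944

263355474944


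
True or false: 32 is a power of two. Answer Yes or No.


0b100000. Only one bit set => Yes

Yes


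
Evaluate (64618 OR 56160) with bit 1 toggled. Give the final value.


Step 1: 64618 | 56160 = 65386
Step 2: 65386 ^ (1 << 1) = 65386 ^ 2 = 65384

65384


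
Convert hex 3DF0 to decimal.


3DF0 hex = 15856 decimal

15856


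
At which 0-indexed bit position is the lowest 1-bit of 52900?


0b1100111010100100. Lowest set bit at position 2

2


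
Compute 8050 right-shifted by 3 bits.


0b1111101110010 >> 3 = 0b1111101110 = 1006

1006


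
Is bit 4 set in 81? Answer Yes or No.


0b1010001, bit 4 = 1. Yes

Yes


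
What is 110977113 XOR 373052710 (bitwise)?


0b110100111010110000001011001 ^ 0b10110001111000101010100100110 = 0b10000101000010011010101111111 = 279000447

279000447


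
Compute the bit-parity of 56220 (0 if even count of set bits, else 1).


0b1101101110011100 has 10 ones => parity 0

0


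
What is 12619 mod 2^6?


12619 & 63 = 11

11


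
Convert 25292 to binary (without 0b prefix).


25292 = 110001011001100 in binary

110001011001100


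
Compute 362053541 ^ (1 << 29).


362053541 ^ (1 << 29) = 362053541 ^ 536870912 = 898924453

898924453


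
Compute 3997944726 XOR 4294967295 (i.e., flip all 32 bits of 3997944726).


3997944726 ^ 4294967295 = 297022569

297022569


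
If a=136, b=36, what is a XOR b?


136 ^ 36 = 172

172


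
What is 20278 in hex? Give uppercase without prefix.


20278 = 4F36 hex

4F36


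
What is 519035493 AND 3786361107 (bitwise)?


0b11110111011111101101001100101 & 0b11100001101011110100100100010011 = 0b101011110100100000000001 = 11487233

11487233


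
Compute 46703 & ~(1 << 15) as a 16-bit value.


46703 & ~(1 << 15) = 13935

13935


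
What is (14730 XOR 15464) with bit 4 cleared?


Step 1: 14730 ^ 15464 = 1506
Step 2: 1506 & ~(1 << 4) = 1506

1506


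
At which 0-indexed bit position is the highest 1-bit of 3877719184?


0b11100111001000010100110010010000. Highest set bit at position 31

31


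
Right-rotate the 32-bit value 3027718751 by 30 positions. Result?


Rotate 0b10110100011101110101001001011111 right by 30 (32-bit) = 0b11010001110111010100100101111110 = 3520940414

3520940414


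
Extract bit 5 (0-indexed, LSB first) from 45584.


0b1011001000010000, position 5 = 0

0


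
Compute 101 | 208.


0b1100101 | 0b11010000 = 0b11110101 = 245

245


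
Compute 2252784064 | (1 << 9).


2252784064 | (1 << 9) = 2252784064 | 512 = 2252784576

2252784576


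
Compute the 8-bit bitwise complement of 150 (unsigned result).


~0b10010110 = 0b1101001 = 105 (8-bit unsigned)

105


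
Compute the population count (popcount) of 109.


0b1101101 has 5 set bits

5


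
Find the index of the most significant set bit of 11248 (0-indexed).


0b10101111110000. Highest set bit at position 13

13


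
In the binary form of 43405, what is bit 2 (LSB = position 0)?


0b1010100110001101, position 2 = 1

1


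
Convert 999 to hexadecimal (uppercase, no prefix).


999 = 3E7 hex

3E7


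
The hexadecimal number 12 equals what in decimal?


12 hex = 18 decimal

18


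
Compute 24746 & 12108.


0b110000010101010 & 0b10111101001100 = 0b10000000001000 = 8200

8200


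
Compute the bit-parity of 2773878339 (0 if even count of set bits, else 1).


0b10100101010101100000011001000011 has 13 ones => parity 1

1


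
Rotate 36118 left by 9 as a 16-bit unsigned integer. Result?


Rotate 0b1000110100010110 left by 9 (16-bit) = 0b10110100011010 = 11546

11546


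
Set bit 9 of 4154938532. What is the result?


4154938532 | (1 << 9) = 4154938532 | 512 = 4154939044

4154939044


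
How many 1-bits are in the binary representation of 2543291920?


0b10010111100101111000111000010000 has 15 set bits

15


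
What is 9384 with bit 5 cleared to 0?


9384 & ~(1 << 5) = 9352

9352


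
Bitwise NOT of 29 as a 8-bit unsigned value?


~0b11101 = 0b11100010 = 226 (8-bit unsigned)

226


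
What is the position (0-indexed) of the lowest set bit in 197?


0b11000101. Lowest set bit at position 0

0


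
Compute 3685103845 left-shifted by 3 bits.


0b11011011101001100011100011100101 << 3 = 0b11011011101001100011100011100101000 = 29480830760

29480830760


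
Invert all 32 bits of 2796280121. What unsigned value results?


2796280121 ^ 4294967295 = 1498687174

1498687174


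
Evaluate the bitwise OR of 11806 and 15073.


0b10111000011110 | 0b11101011100001 = 0b11111011111111 = 16127

16127


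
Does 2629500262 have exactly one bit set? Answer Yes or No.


0b10011100101110101111110101100110. Multiple bits set => No

No


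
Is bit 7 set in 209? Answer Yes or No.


0b11010001, bit 7 = 1. Yes

Yes


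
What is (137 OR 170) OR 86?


Step 1: 137 | 170 = 171
Step 2: 171 | 86 = 255

255


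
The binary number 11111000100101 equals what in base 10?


11111000100101 in decimal = 15909

15909


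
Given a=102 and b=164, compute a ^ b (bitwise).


102 ^ 164 = 194

194


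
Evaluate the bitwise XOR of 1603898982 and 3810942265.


0b1011111100110011000111001100110 ^ 0b11100011001001100101110100111001 = 0b10111100101111111101001101011111 = 3166688095

3166688095


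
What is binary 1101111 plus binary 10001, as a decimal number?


1101111 + 10001 = 10000000 = 128

128


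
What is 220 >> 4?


0b11011100 >> 4 = 0b1101 = 13

13


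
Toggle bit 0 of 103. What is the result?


103 ^ (1 << 0) = 103 ^ 1 = 102

102


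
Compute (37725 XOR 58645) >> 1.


Step 1: 37725 ^ 58645 = 30280
Step 2: 30280 >> 1 = 15140

15140


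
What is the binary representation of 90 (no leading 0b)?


90 = 1011010 in binary

1011010


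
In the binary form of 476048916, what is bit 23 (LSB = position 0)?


0b11100010111111110111000010100, position 23 = 0

0


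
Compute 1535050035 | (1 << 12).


1535050035 | (1 << 12) = 1535050035 | 4096 = 1535054131

1535054131


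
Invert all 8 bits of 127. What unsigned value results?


127 ^ 255 = 128

128


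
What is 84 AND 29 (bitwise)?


0b1010100 & 0b11101 = 0b10100 = 20

20


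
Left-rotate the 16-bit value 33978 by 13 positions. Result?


Rotate 0b1000010010111010 left by 13 (16-bit) = 0b101000010010111 = 20631

20631


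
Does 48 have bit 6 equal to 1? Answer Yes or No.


0b110000, bit 6 = 0. No

No


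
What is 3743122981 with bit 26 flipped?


3743122981 ^ (1 << 26) = 3743122981 ^ 67108864 = 3676014117

3676014117


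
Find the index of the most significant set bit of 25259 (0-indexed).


0b110001010101011. Highest set bit at position 14

14


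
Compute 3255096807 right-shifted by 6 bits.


0b11000010000001001101010111100111 >> 6 = 0b11000010000001001101010111 = 50860887

50860887


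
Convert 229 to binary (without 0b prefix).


229 = 11100101 in binary

11100101


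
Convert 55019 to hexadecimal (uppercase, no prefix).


55019 = D6EB hex

D6EB


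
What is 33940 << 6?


0b1000010010010100 << 6 = 0b1000010010010100000000 = 2172160

2172160


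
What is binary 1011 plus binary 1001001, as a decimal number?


1011 + 1001001 = 1010100 = 84

84


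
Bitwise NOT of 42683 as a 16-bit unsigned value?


~0b1010011010111011 = 0b101100101000100 = 22852 (16-bit unsigned)

22852


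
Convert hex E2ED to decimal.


E2ED hex = 58093 decimal

58093


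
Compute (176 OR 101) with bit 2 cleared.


Step 1: 176 | 101 = 245
Step 2: 245 & ~(1 << 2) = 241

241


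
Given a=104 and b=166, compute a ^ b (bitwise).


104 ^ 166 = 206

206


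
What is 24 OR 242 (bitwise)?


0b11000 | 0b11110010 = 0b11111010 = 250

250


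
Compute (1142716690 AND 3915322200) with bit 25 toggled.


Step 1: 1142716690 & 3915322200 = 1075581200
Step 2: 1075581200 ^ (1 << 25) = 1075581200 ^ 33554432 = 1109135632

1109135632


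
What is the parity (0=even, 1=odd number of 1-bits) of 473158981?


0b11100001100111101010101000101 has 15 ones => parity 1

1


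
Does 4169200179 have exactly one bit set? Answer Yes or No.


0b11111000100000001111001000110011. Multiple bits set => No

No


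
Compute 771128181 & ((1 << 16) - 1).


771128181 & 65535 = 31605

31605


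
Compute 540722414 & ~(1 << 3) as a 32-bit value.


540722414 & ~(1 << 3) = 540722406

540722406


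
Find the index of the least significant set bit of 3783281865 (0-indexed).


0b11100001100000000100110011001001. Lowest set bit at position 0

0


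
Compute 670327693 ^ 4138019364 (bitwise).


0b100111111101000110001110001101 ^ 0b11110110101001010010101000100100 = 0b11010001010100010100100110101001 = 3511765417

3511765417


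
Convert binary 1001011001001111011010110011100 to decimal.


1001011001001111011010110011100 in decimal = 1260893596

1260893596


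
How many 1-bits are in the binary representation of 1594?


0b11000111010 has 6 set bits

6


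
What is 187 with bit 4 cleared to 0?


187 & ~(1 << 4) = 171

171


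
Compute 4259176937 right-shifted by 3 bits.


0b11111101110111011110000111101001 >> 3 = 0b11111101110111011110000111101 = 532397117

532397117


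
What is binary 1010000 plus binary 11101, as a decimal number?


1010000 + 11101 = 1101101 = 109

109


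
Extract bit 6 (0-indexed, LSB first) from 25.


0b11001, position 6 = 0

0


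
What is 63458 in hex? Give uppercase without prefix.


63458 = F7E2 hex

F7E2


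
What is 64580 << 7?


0b1111110001000100 << 7 = 0b11111100010001000000000 = 8266240

8266240


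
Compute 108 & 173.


0b1101100 & 0b10101101 = 0b101100 = 44

44


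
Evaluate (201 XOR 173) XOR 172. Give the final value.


Step 1: 201 ^ 173 = 100
Step 2: 100 ^ 172 = 200

200


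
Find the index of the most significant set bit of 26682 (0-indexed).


0b110100000111010. Highest set bit at position 14

14


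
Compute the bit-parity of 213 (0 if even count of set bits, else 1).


0b11010101 has 5 ones => parity 1

1


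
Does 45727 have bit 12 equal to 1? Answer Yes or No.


0b1011001010011111, bit 12 = 1. Yes

Yes


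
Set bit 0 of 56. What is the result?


56 | (1 << 0) = 56 | 1 = 57

57


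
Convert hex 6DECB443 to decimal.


6DECB443 hex = 1844229187 decimal

1844229187


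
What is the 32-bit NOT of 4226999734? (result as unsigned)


~0b11111011111100101110010110110110 = 0b100000011010001101001001001 = 67967561 (32-bit unsigned)

67967561


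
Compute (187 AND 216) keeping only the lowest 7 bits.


Step 1: 187 & 216 = 152
Step 2: 152 & 127 = 24

24


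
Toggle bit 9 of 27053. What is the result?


27053 ^ (1 << 9) = 27053 ^ 512 = 27565

27565


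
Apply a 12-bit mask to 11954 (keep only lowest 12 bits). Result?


11954 & 4095 = 3762

3762


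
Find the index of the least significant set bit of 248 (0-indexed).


0b11111000. Lowest set bit at position 3

3


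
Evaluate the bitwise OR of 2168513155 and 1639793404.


0b10000001010000001110001010000011 | 0b1100001101111010100001011111100 = 0b11100001111111011110001011111111 = 3791512319

3791512319


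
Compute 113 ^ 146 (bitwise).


0b1110001 ^ 0b10010010 = 0b11100011 = 227

227


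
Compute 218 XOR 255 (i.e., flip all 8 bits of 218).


218 ^ 255 = 37

37


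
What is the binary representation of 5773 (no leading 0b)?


5773 = 1011010001101 in binary

1011010001101


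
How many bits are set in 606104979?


0b100100001000000110110110010011 has 12 set bits

12


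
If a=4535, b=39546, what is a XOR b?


4535 ^ 39546 = 35789

35789


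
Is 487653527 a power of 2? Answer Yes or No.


0b11101000100010000000010010111. Multiple bits set => No

No


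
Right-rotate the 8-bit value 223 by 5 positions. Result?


Rotate 0b11011111 right by 5 (8-bit) = 0b11111110 = 254

254


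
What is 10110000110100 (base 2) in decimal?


10110000110100 in decimal = 11316

11316


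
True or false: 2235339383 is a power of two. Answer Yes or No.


0b10000101001111001001001001110111. Multiple bits set => No

No


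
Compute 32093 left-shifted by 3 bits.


0b111110101011101 << 3 = 0b111110101011101000 = 256744

256744


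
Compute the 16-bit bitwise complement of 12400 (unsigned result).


~0b11000001110000 = 0b1100111110001111 = 53135 (16-bit unsigned)

53135


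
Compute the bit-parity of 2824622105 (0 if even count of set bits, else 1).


0b10101000010111000101000000011001 has 12 ones => parity 0

0


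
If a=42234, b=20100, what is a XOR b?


42234 ^ 20100 = 60030

60030


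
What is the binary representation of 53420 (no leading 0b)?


53420 = 1101000010101100 in binary

1101000010101100


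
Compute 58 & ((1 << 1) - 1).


58 & 1 = 0

0


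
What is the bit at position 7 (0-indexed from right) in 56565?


0b1101110011110101, position 7 = 1

1


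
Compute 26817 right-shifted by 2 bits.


0b110100011000001 >> 2 = 0b1101000110000 = 6704

6704


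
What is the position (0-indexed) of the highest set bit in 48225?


0b1011110001100001. Highest set bit at position 15

15


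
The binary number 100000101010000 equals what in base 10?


100000101010000 in decimal = 16720

16720


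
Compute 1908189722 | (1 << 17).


1908189722 | (1 << 17) = 1908189722 | 131072 = 1908320794

1908320794


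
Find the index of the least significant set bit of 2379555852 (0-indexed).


0b10001101110101010010010000001100. Lowest set bit at position 2

2


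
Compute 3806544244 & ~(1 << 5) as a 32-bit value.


3806544244 & ~(1 << 5) = 3806544212

3806544212


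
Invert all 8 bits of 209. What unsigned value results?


209 ^ 255 = 46

46


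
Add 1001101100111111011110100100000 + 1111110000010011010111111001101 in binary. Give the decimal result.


1001101100111111011110100100000 + 1111110000010011010111111001101 = 11001011101010010110110011101101 = 3416878317

3416878317


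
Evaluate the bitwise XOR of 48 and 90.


0b110000 ^ 0b1011010 = 0b1101010 = 106

106


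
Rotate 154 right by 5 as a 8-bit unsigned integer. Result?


Rotate 0b10011010 right by 5 (8-bit) = 0b11010100 = 212

212
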